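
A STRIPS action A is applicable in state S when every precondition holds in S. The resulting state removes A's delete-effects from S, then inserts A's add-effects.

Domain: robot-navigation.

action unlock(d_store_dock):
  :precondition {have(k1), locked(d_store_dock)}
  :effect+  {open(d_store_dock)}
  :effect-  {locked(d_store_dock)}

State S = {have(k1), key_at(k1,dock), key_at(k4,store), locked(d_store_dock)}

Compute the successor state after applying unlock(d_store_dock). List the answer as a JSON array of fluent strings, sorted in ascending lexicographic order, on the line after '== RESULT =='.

Progress:
  pre ⊆ S: {have(k1), locked(d_store_dock)} ⊆ S  — applicable
  S \ del = {have(k1), key_at(k1,dock), key_at(k4,store)}
  ∪ add   = {have(k1), key_at(k1,dock), key_at(k4,store), open(d_store_dock)}

== RESULT ==
["have(k1)", "key_at(k1,dock)", "key_at(k4,store)", "open(d_store_dock)"]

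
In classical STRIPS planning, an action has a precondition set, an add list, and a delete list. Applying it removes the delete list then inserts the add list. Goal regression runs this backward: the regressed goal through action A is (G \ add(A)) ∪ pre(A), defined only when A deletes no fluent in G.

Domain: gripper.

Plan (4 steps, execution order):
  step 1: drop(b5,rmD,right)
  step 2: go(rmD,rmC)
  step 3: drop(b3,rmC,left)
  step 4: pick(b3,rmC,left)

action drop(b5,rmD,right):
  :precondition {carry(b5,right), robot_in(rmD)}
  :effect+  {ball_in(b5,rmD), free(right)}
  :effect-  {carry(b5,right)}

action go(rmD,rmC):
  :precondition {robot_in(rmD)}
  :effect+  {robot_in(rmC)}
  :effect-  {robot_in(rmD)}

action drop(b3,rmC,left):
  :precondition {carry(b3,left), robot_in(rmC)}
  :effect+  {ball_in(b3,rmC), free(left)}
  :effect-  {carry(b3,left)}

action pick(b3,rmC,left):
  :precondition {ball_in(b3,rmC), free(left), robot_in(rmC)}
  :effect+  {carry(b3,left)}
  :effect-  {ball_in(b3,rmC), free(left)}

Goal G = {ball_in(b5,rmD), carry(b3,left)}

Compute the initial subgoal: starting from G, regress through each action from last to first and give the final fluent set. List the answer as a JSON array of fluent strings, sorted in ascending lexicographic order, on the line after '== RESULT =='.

Work backward from the goal:
  through step 4 (pick(b3,rmC,left)): drop {carry(b3,left)}, keep {ball_in(b5,rmD)}, require {ball_in(b3,rmC), free(left), robot_in(rmC)}
    → {ball_in(b3,rmC), ball_in(b5,rmD), free(left), robot_in(rmC)}
  through step 3 (drop(b3,rmC,left)): drop {ball_in(b3,rmC), free(left)}, keep {ball_in(b5,rmD), robot_in(rmC)}, require {carry(b3,left), robot_in(rmC)}
    → {ball_in(b5,rmD), carry(b3,left), robot_in(rmC)}
  through step 2 (go(rmD,rmC)): drop {robot_in(rmC)}, keep {ball_in(b5,rmD), carry(b3,left)}, require {robot_in(rmD)}
    → {ball_in(b5,rmD), carry(b3,left), robot_in(rmD)}
  through step 1 (drop(b5,rmD,right)): drop {ball_in(b5,rmD)}, keep {carry(b3,left), robot_in(rmD)}, require {carry(b5,right), robot_in(rmD)}
    → {carry(b3,left), carry(b5,right), robot_in(rmD)}

== RESULT ==
["carry(b3,left)", "carry(b5,right)", "robot_in(rmD)"]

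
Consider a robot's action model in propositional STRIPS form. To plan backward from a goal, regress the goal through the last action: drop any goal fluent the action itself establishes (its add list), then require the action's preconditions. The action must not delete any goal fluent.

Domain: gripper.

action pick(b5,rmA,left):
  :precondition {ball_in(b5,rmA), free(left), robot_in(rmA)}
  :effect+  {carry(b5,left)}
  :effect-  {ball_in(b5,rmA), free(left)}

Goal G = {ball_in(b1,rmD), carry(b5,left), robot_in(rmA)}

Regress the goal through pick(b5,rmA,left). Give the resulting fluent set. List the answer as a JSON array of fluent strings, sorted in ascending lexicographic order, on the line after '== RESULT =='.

Compute (G \ add) ∪ pre:
  G ∩ del = {}  (empty — regression defined)
  G \ add = {ball_in(b1,rmD), carry(b5,left), robot_in(rmA)} \ {carry(b5,left)} = {ball_in(b1,rmD), robot_in(rmA)}
  ∪ pre   = {ball_in(b1,rmD), robot_in(rmA)} ∪ {ball_in(b5,rmA), free(left), robot_in(rmA)}
          = {ball_in(b1,rmD), ball_in(b5,rmA), free(left), robot_in(rmA)}

== RESULT ==
["ball_in(b1,rmD)", "ball_in(b5,rmA)", "free(left)", "robot_in(rmA)"]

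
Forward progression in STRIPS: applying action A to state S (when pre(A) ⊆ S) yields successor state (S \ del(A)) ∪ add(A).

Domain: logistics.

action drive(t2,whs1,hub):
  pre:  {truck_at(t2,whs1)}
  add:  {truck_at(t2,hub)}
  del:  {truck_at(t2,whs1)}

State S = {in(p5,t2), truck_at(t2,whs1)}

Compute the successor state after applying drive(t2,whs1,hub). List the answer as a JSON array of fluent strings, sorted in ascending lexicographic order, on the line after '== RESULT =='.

Compute (S \ del) ∪ add:
  pre ⊆ S: {truck_at(t2,whs1)} ⊆ S  — applicable
  S \ del = {in(p5,t2)}
  ∪ add   = {in(p5,t2), truck_at(t2,hub)}

== RESULT ==
["in(p5,t2)", "truck_at(t2,hub)"]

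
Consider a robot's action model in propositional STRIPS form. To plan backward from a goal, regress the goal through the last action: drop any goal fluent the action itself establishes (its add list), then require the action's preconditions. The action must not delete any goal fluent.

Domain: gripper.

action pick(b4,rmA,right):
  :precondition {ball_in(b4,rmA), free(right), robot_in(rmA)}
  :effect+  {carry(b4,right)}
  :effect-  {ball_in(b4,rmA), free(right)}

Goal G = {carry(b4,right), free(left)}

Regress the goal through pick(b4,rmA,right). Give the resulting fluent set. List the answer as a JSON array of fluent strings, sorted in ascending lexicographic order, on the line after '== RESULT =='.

Regress:
  G ∩ del = {}  (empty — regression defined)
  G \ add = {carry(b4,right), free(left)} \ {carry(b4,right)} = {free(left)}
  ∪ pre   = {free(left)} ∪ {ball_in(b4,rmA), free(right), robot_in(rmA)}
          = {ball_in(b4,rmA), free(left), free(right), robot_in(rmA)}

== RESULT ==
["ball_in(b4,rmA)", "free(left)", "free(right)", "robot_in(rmA)"]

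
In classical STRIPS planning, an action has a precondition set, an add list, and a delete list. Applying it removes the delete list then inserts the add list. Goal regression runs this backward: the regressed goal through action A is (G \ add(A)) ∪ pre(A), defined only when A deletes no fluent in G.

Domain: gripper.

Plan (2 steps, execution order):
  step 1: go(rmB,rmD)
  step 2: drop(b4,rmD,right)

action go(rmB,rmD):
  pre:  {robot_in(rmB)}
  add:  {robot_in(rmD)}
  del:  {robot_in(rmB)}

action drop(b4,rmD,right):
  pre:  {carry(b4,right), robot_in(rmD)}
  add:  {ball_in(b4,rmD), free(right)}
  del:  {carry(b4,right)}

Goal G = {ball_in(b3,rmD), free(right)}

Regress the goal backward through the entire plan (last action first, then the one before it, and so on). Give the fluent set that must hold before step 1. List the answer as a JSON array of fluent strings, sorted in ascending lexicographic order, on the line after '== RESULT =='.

Work backward from the goal:
  through step 2 (drop(b4,rmD,right)): drop {free(right)}, keep {ball_in(b3,rmD)}, require {carry(b4,right), robot_in(rmD)}
    → {ball_in(b3,rmD), carry(b4,right), robot_in(rmD)}
  through step 1 (go(rmB,rmD)): drop {robot_in(rmD)}, keep {ball_in(b3,rmD), carry(b4,right)}, require {robot_in(rmB)}
    → {ball_in(b3,rmD), carry(b4,right), robot_in(rmB)}

== RESULT ==
["ball_in(b3,rmD)", "carry(b4,right)", "robot_in(rmB)"]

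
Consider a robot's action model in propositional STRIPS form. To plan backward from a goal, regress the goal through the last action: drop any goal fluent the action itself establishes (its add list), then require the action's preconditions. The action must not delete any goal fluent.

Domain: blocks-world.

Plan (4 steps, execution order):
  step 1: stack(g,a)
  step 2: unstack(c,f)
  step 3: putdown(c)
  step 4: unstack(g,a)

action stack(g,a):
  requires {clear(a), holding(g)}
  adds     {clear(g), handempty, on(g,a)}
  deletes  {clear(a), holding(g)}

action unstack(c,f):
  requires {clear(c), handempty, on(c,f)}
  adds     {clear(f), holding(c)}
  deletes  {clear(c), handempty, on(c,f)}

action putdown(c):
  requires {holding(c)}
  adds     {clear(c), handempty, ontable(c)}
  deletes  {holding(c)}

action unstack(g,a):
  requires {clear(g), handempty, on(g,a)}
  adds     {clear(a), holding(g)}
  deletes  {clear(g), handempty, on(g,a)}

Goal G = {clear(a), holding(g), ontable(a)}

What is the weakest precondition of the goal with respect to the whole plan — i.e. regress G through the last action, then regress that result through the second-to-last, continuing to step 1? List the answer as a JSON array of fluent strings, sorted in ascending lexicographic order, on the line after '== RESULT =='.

Regress step by step:
  through step 4 (unstack(g,a)): drop {clear(a), holding(g)}, keep {ontable(a)}, require {clear(g), handempty, on(g,a)}
    → {clear(g), handempty, on(g,a), ontable(a)}
  through step 3 (putdown(c)): drop {handempty}, keep {clear(g), on(g,a), ontable(a)}, require {holding(c)}
    → {clear(g), holding(c), on(g,a), ontable(a)}
  through step 2 (unstack(c,f)): drop {holding(c)}, keep {clear(g), on(g,a), ontable(a)}, require {clear(c), handempty, on(c,f)}
    → {clear(c), clear(g), handempty, on(c,f), on(g,a), ontable(a)}
  through step 1 (stack(g,a)): drop {clear(g), handempty, on(g,a)}, keep {clear(c), on(c,f), ontable(a)}, require {clear(a), holding(g)}
    → {clear(a), clear(c), holding(g), on(c,f), ontable(a)}

== RESULT ==
["clear(a)", "clear(c)", "holding(g)", "on(c,f)", "ontable(a)"]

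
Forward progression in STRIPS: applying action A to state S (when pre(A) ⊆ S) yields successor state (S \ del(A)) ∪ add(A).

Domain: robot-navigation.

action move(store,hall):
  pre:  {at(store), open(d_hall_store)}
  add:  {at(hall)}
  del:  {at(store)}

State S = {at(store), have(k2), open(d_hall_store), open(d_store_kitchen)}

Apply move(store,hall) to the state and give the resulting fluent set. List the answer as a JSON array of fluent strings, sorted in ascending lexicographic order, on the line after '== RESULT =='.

Compute (S \ del) ∪ add:
  pre ⊆ S: {at(store), open(d_hall_store)} ⊆ S  — applicable
  S \ del = {have(k2), open(d_hall_store), open(d_store_kitchen)}
  ∪ add   = {at(hall), have(k2), open(d_hall_store), open(d_store_kitchen)}

== RESULT ==
["at(hall)", "have(k2)", "open(d_hall_store)", "open(d_store_kitchen)"]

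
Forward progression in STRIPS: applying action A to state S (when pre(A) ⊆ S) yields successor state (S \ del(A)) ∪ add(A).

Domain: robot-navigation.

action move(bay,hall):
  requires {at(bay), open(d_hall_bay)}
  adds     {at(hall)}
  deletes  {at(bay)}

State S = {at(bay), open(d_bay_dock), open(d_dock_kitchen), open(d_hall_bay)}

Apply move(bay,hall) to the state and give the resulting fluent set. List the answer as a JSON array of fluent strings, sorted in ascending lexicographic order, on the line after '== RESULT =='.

Progress:
  pre ⊆ S: {at(bay), open(d_hall_bay)} ⊆ S  — applicable
  S \ del = {open(d_bay_dock), open(d_dock_kitchen), open(d_hall_bay)}
  ∪ add   = {at(hall), open(d_bay_dock), open(d_dock_kitchen), open(d_hall_bay)}

== RESULT ==
["at(hall)", "open(d_bay_dock)", "open(d_dock_kitchen)", "open(d_hall_bay)"]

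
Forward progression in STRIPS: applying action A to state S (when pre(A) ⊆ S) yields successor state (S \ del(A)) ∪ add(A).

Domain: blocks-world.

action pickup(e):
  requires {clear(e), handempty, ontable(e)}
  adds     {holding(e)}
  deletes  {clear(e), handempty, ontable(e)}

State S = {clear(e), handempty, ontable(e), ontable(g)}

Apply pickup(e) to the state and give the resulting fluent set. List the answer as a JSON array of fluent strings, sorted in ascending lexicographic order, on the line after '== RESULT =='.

Compute (S \ del) ∪ add:
  pre ⊆ S: {clear(e), handempty, ontable(e)} ⊆ S  — applicable
  S \ del = {ontable(g)}
  ∪ add   = {holding(e), ontable(g)}

== RESULT ==
["holding(e)", "ontable(g)"]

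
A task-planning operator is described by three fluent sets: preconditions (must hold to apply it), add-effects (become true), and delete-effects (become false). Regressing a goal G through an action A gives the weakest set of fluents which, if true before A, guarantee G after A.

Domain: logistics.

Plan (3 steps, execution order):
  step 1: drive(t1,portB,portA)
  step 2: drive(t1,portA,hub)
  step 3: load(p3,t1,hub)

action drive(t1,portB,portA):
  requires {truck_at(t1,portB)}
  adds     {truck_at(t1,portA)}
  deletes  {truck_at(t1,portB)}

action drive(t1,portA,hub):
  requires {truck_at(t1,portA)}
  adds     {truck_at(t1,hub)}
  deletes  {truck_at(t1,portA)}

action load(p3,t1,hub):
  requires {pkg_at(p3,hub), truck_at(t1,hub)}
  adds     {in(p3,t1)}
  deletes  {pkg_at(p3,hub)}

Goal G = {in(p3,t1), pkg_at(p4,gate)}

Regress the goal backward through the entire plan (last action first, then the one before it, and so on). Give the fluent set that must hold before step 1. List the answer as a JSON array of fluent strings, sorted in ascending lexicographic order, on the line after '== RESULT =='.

Regress step by step:
  through step 3 (load(p3,t1,hub)): drop {in(p3,t1)}, keep {pkg_at(p4,gate)}, require {pkg_at(p3,hub), truck_at(t1,hub)}
    → {pkg_at(p3,hub), pkg_at(p4,gate), truck_at(t1,hub)}
  through step 2 (drive(t1,portA,hub)): drop {truck_at(t1,hub)}, keep {pkg_at(p3,hub), pkg_at(p4,gate)}, require {truck_at(t1,portA)}
    → {pkg_at(p3,hub), pkg_at(p4,gate), truck_at(t1,portA)}
  through step 1 (drive(t1,portB,portA)): drop {truck_at(t1,portA)}, keep {pkg_at(p3,hub), pkg_at(p4,gate)}, require {truck_at(t1,portB)}
    → {pkg_at(p3,hub), pkg_at(p4,gate), truck_at(t1,portB)}

== RESULT ==
["pkg_at(p3,hub)", "pkg_at(p4,gate)", "truck_at(t1,portB)"]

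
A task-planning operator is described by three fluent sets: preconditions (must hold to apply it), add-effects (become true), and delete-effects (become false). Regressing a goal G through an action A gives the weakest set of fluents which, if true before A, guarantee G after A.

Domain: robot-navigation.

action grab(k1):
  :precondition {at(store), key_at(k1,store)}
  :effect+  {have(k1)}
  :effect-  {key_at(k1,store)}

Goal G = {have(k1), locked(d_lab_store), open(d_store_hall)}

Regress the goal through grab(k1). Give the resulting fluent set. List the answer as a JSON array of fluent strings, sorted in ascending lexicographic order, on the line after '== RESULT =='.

Regress:
  G ∩ del = {}  (empty — regression defined)
  G \ add = {have(k1), locked(d_lab_store), open(d_store_hall)} \ {have(k1)} = {locked(d_lab_store), open(d_store_hall)}
  ∪ pre   = {locked(d_lab_store), open(d_store_hall)} ∪ {at(store), key_at(k1,store)}
          = {at(store), key_at(k1,store), locked(d_lab_store), open(d_store_hall)}

== RESULT ==
["at(store)", "key_at(k1,store)", "locked(d_lab_store)", "open(d_store_hall)"]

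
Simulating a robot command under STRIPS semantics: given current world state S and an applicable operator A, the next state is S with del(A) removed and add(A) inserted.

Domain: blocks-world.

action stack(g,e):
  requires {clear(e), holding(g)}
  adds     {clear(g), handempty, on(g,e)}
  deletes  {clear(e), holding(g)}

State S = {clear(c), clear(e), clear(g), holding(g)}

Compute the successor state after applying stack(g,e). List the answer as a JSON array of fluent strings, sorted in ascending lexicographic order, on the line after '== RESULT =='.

Compute (S \ del) ∪ add:
  pre ⊆ S: {clear(e), holding(g)} ⊆ S  — applicable
  S \ del = {clear(c), clear(g)}
  ∪ add   = {clear(c), clear(g), handempty, on(g,e)}

== RESULT ==
["clear(c)", "clear(g)", "handempty", "on(g,e)"]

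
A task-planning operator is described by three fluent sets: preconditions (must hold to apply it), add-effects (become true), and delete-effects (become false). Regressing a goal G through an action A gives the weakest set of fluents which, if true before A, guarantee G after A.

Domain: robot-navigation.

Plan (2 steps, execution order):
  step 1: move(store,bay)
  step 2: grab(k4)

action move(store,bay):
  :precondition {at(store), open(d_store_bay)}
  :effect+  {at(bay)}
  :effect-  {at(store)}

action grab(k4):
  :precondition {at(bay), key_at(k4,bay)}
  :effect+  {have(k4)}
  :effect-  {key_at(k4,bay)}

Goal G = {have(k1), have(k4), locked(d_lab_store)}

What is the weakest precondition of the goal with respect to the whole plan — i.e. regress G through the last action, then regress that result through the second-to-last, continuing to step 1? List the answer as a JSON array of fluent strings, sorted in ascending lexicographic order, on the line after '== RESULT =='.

Regress step by step:
  through step 2 (grab(k4)): drop {have(k4)}, keep {have(k1), locked(d_lab_store)}, require {at(bay), key_at(k4,bay)}
    → {at(bay), have(k1), key_at(k4,bay), locked(d_lab_store)}
  through step 1 (move(store,bay)): drop {at(bay)}, keep {have(k1), key_at(k4,bay), locked(d_lab_store)}, require {at(store), open(d_store_bay)}
    → {at(store), have(k1), key_at(k4,bay), locked(d_lab_store), open(d_store_bay)}

== RESULT ==
["at(store)", "have(k1)", "key_at(k4,bay)", "locked(d_lab_store)", "open(d_store_bay)"]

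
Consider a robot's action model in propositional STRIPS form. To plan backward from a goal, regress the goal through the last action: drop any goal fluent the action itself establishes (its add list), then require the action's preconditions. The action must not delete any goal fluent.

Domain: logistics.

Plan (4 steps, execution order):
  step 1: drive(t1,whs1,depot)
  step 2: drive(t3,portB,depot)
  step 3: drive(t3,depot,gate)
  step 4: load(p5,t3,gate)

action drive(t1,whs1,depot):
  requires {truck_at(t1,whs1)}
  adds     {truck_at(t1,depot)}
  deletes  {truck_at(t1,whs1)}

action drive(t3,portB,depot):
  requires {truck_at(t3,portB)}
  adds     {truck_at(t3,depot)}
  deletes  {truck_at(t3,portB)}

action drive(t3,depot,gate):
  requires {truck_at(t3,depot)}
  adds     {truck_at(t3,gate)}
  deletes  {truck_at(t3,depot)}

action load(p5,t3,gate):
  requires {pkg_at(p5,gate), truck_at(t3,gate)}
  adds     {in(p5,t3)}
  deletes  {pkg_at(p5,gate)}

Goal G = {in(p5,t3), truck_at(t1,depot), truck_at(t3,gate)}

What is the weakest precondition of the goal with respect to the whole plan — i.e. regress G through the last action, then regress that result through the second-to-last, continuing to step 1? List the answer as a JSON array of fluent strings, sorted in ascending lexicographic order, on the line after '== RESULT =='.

Work backward from the goal:
  through step 4 (load(p5,t3,gate)): drop {in(p5,t3)}, keep {truck_at(t1,depot), truck_at(t3,gate)}, require {pkg_at(p5,gate), truck_at(t3,gate)}
    → {pkg_at(p5,gate), truck_at(t1,depot), truck_at(t3,gate)}
  through step 3 (drive(t3,depot,gate)): drop {truck_at(t3,gate)}, keep {pkg_at(p5,gate), truck_at(t1,depot)}, require {truck_at(t3,depot)}
    → {pkg_at(p5,gate), truck_at(t1,depot), truck_at(t3,depot)}
  through step 2 (drive(t3,portB,depot)): drop {truck_at(t3,depot)}, keep {pkg_at(p5,gate), truck_at(t1,depot)}, require {truck_at(t3,portB)}
    → {pkg_at(p5,gate), truck_at(t1,depot), truck_at(t3,portB)}
  through step 1 (drive(t1,whs1,depot)): drop {truck_at(t1,depot)}, keep {pkg_at(p5,gate), truck_at(t3,portB)}, require {truck_at(t1,whs1)}
    → {pkg_at(p5,gate), truck_at(t1,whs1), truck_at(t3,portB)}

== RESULT ==
["pkg_at(p5,gate)", "truck_at(t1,whs1)", "truck_at(t3,portB)"]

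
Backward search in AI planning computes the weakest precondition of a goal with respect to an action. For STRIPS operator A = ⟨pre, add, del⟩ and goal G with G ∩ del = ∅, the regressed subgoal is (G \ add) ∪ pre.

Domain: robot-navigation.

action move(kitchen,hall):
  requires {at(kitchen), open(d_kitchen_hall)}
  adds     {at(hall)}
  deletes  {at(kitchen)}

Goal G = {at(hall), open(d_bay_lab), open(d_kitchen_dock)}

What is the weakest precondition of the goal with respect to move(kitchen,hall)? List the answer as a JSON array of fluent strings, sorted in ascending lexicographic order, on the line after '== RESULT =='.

Regress:
  G ∩ del = {}  (empty — regression defined)
  G \ add = {at(hall), open(d_bay_lab), open(d_kitchen_dock)} \ {at(hall)} = {open(d_bay_lab), open(d_kitchen_dock)}
  ∪ pre   = {open(d_bay_lab), open(d_kitchen_dock)} ∪ {at(kitchen), open(d_kitchen_hall)}
          = {at(kitchen), open(d_bay_lab), open(d_kitchen_dock), open(d_kitchen_hall)}

== RESULT ==
["at(kitchen)", "open(d_bay_lab)", "open(d_kitchen_dock)", "open(d_kitchen_hall)"]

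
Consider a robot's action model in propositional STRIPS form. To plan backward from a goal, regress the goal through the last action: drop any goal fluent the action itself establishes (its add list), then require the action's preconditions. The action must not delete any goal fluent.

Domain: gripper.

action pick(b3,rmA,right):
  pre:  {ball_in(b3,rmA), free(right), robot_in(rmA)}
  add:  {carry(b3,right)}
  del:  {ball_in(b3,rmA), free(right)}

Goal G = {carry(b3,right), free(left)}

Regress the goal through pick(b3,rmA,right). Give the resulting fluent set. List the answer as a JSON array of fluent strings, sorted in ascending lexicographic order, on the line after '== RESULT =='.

Regress:
  G ∩ del = {}  (empty — regression defined)
  G \ add = {carry(b3,right), free(left)} \ {carry(b3,right)} = {free(left)}
  ∪ pre   = {free(left)} ∪ {ball_in(b3,rmA), free(right), robot_in(rmA)}
          = {ball_in(b3,rmA), free(left), free(right), robot_in(rmA)}

== RESULT ==
["ball_in(b3,rmA)", "free(left)", "free(right)", "robot_in(rmA)"]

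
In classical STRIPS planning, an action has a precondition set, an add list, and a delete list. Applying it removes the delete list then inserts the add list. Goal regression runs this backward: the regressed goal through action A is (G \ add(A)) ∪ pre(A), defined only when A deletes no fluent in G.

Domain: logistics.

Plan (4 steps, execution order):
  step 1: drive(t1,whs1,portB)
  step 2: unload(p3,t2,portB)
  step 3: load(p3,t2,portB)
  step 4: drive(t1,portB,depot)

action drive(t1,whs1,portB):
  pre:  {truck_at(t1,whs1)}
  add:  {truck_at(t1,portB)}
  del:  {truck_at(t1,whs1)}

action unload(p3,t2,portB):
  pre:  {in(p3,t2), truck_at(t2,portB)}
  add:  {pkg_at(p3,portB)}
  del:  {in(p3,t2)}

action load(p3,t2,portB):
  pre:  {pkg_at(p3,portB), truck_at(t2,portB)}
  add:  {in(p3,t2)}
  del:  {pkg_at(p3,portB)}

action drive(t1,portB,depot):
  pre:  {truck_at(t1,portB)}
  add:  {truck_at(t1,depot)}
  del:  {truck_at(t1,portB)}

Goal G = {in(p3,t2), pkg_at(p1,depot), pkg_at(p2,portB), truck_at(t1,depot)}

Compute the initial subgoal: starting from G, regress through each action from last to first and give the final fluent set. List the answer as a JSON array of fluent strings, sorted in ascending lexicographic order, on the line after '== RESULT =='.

Regress step by step:
  through step 4 (drive(t1,portB,depot)): drop {truck_at(t1,depot)}, keep {in(p3,t2), pkg_at(p1,depot), pkg_at(p2,portB)}, require {truck_at(t1,portB)}
    → {in(p3,t2), pkg_at(p1,depot), pkg_at(p2,portB), truck_at(t1,portB)}
  through step 3 (load(p3,t2,portB)): drop {in(p3,t2)}, keep {pkg_at(p1,depot), pkg_at(p2,portB), truck_at(t1,portB)}, require {pkg_at(p3,portB), truck_at(t2,portB)}
    → {pkg_at(p1,depot), pkg_at(p2,portB), pkg_at(p3,portB), truck_at(t1,portB), truck_at(t2,portB)}
  through step 2 (unload(p3,t2,portB)): drop {pkg_at(p3,portB)}, keep {pkg_at(p1,depot), pkg_at(p2,portB), truck_at(t1,portB), truck_at(t2,portB)}, require {in(p3,t2), truck_at(t2,portB)}
    → {in(p3,t2), pkg_at(p1,depot), pkg_at(p2,portB), truck_at(t1,portB), truck_at(t2,portB)}
  through step 1 (drive(t1,whs1,portB)): drop {truck_at(t1,portB)}, keep {in(p3,t2), pkg_at(p1,depot), pkg_at(p2,portB), truck_at(t2,portB)}, require {truck_at(t1,whs1)}
    → {in(p3,t2), pkg_at(p1,depot), pkg_at(p2,portB), truck_at(t1,whs1), truck_at(t2,portB)}

== RESULT ==
["in(p3,t2)", "pkg_at(p1,depot)", "pkg_at(p2,portB)", "truck_at(t1,whs1)", "truck_at(t2,portB)"]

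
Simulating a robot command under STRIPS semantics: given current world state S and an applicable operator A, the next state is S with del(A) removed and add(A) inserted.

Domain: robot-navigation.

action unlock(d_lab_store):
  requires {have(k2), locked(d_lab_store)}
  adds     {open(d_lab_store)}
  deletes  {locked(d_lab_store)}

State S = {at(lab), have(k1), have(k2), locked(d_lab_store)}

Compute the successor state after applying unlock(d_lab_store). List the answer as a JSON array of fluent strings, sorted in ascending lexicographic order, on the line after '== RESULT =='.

Progress:
  pre ⊆ S: {have(k2), locked(d_lab_store)} ⊆ S  — applicable
  S \ del = {at(lab), have(k1), have(k2)}
  ∪ add   = {at(lab), have(k1), have(k2), open(d_lab_store)}

== RESULT ==
["at(lab)", "have(k1)", "have(k2)", "open(d_lab_store)"]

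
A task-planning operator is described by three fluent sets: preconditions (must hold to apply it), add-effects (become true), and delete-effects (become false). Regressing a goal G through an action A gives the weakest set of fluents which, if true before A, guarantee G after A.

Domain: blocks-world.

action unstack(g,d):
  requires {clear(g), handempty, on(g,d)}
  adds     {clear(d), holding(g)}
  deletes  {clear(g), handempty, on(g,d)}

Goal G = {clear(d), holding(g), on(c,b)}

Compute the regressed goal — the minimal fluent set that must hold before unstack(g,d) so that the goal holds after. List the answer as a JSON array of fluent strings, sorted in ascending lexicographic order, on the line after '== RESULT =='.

Compute (G \ add) ∪ pre:
  G ∩ del = {}  (empty — regression defined)
  G \ add = {clear(d), holding(g), on(c,b)} \ {clear(d), holding(g)} = {on(c,b)}
  ∪ pre   = {on(c,b)} ∪ {clear(g), handempty, on(g,d)}
          = {clear(g), handempty, on(c,b), on(g,d)}

== RESULT ==
["clear(g)", "handempty", "on(c,b)", "on(g,d)"]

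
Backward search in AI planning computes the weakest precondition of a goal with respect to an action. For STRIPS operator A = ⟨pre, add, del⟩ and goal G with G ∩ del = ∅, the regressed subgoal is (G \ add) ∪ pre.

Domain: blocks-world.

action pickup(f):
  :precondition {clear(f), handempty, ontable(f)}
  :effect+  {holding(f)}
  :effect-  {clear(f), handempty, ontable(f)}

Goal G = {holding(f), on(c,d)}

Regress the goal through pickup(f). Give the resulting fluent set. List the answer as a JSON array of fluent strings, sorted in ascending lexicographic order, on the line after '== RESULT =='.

Compute (G \ add) ∪ pre:
  G ∩ del = {}  (empty — regression defined)
  G \ add = {holding(f), on(c,d)} \ {holding(f)} = {on(c,d)}
  ∪ pre   = {on(c,d)} ∪ {clear(f), handempty, ontable(f)}
          = {clear(f), handempty, on(c,d), ontable(f)}

== RESULT ==
["clear(f)", "handempty", "on(c,d)", "ontable(f)"]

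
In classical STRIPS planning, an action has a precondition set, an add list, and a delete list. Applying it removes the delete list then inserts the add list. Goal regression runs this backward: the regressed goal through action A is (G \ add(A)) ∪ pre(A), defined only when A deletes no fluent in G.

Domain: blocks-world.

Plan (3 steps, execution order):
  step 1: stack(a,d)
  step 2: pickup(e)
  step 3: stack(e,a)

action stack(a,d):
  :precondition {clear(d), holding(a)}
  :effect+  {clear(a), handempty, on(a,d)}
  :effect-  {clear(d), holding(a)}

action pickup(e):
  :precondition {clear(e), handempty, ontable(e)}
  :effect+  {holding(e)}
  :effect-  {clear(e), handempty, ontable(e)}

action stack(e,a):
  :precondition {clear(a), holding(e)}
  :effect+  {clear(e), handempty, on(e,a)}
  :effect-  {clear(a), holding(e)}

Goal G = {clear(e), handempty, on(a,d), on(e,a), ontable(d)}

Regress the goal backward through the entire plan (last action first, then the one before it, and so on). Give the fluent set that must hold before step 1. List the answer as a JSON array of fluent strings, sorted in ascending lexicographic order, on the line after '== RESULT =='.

Regress step by step:
  through step 3 (stack(e,a)): drop {clear(e), handempty, on(e,a)}, keep {on(a,d), ontable(d)}, require {clear(a), holding(e)}
    → {clear(a), holding(e), on(a,d), ontable(d)}
  through step 2 (pickup(e)): drop {holding(e)}, keep {clear(a), on(a,d), ontable(d)}, require {clear(e), handempty, ontable(e)}
    → {clear(a), clear(e), handempty, on(a,d), ontable(d), ontable(e)}
  through step 1 (stack(a,d)): drop {clear(a), handempty, on(a,d)}, keep {clear(e), ontable(d), ontable(e)}, require {clear(d), holding(a)}
    → {clear(d), clear(e), holding(a), ontable(d), ontable(e)}

== RESULT ==
["clear(d)", "clear(e)", "holding(a)", "ontable(d)", "ontable(e)"]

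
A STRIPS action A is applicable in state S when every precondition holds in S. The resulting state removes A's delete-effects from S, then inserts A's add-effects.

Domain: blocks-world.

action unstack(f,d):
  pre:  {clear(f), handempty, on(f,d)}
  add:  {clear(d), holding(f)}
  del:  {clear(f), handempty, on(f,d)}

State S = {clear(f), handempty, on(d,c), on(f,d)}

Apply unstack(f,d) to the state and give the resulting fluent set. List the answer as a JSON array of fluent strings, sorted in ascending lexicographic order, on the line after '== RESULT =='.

Progress:
  pre ⊆ S: {clear(f), handempty, on(f,d)} ⊆ S  — applicable
  S \ del = {on(d,c)}
  ∪ add   = {clear(d), holding(f), on(d,c)}

== RESULT ==
["clear(d)", "holding(f)", "on(d,c)"]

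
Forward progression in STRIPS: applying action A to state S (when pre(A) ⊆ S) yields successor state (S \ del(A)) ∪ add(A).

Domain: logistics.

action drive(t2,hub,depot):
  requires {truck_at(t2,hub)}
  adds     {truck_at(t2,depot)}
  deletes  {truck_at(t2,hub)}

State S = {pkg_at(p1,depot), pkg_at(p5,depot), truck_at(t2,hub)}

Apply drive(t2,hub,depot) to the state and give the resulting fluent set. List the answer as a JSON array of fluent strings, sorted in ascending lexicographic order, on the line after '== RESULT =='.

Progress:
  pre ⊆ S: {truck_at(t2,hub)} ⊆ S  — applicable
  S \ del = {pkg_at(p1,depot), pkg_at(p5,depot)}
  ∪ add   = {pkg_at(p1,depot), pkg_at(p5,depot), truck_at(t2,depot)}

== RESULT ==
["pkg_at(p1,depot)", "pkg_at(p5,depot)", "truck_at(t2,depot)"]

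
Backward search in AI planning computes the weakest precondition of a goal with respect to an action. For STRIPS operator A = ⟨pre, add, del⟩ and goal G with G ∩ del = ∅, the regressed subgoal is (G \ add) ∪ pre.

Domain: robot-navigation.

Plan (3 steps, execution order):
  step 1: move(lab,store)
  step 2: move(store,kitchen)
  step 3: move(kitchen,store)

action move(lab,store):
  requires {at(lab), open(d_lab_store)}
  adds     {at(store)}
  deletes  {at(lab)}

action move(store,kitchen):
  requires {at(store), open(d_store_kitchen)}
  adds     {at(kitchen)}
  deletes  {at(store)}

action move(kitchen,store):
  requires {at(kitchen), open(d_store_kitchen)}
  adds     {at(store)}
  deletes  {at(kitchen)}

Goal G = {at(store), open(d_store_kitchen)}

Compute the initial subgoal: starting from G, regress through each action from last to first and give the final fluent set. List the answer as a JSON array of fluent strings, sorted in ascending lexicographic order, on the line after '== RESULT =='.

Work backward from the goal:
  through step 3 (move(kitchen,store)): drop {at(store)}, keep {open(d_store_kitchen)}, require {at(kitchen), open(d_store_kitchen)}
    → {at(kitchen), open(d_store_kitchen)}
  through step 2 (move(store,kitchen)): drop {at(kitchen)}, keep {open(d_store_kitchen)}, require {at(store), open(d_store_kitchen)}
    → {at(store), open(d_store_kitchen)}
  through step 1 (move(lab,store)): drop {at(store)}, keep {open(d_store_kitchen)}, require {at(lab), open(d_lab_store)}
    → {at(lab), open(d_lab_store), open(d_store_kitchen)}

== RESULT ==
["at(lab)", "open(d_lab_store)", "open(d_store_kitchen)"]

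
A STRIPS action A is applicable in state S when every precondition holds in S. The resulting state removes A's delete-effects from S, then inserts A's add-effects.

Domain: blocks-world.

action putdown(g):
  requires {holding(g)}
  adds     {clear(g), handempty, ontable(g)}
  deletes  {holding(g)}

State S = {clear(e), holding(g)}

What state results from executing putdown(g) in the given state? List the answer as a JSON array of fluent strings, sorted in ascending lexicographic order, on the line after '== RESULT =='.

Progress:
  pre ⊆ S: {holding(g)} ⊆ S  — applicable
  S \ del = {clear(e)}
  ∪ add   = {clear(e), clear(g), handempty, ontable(g)}

== RESULT ==
["clear(e)", "clear(g)", "handempty", "ontable(g)"]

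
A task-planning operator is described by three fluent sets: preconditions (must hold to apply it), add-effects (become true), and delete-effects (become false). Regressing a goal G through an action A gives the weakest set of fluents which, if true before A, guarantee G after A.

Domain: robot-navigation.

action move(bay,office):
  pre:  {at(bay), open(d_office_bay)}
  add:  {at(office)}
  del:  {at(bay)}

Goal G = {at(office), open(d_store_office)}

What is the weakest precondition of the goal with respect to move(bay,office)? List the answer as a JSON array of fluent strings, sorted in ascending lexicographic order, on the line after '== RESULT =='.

Compute (G \ add) ∪ pre:
  G ∩ del = {}  (empty — regression defined)
  G \ add = {at(office), open(d_store_office)} \ {at(office)} = {open(d_store_office)}
  ∪ pre   = {open(d_store_office)} ∪ {at(bay), open(d_office_bay)}
          = {at(bay), open(d_office_bay), open(d_store_office)}

== RESULT ==
["at(bay)", "open(d_office_bay)", "open(d_store_office)"]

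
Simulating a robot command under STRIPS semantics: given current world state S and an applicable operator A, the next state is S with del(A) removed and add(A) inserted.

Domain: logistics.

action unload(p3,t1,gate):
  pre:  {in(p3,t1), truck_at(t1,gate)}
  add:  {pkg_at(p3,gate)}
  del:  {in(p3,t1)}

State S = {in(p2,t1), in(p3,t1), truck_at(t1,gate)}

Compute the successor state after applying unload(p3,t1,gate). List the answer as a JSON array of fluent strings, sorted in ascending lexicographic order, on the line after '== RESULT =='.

Compute (S \ del) ∪ add:
  pre ⊆ S: {in(p3,t1), truck_at(t1,gate)} ⊆ S  — applicable
  S \ del = {in(p2,t1), truck_at(t1,gate)}
  ∪ add   = {in(p2,t1), pkg_at(p3,gate), truck_at(t1,gate)}

== RESULT ==
["in(p2,t1)", "pkg_at(p3,gate)", "truck_at(t1,gate)"]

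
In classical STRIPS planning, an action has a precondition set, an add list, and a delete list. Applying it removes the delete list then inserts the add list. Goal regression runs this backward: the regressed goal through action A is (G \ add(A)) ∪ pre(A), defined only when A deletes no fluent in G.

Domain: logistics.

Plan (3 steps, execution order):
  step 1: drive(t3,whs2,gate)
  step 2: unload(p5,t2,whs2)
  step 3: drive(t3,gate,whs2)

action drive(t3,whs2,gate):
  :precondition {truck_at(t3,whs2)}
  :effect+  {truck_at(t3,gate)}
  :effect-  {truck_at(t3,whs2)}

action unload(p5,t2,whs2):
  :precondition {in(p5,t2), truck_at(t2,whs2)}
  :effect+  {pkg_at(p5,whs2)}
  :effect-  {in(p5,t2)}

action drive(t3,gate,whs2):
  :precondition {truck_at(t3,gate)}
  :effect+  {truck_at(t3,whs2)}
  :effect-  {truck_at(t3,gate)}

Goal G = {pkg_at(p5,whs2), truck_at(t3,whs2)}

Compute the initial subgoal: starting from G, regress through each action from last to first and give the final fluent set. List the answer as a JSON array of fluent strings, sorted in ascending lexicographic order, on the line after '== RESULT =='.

Regress step by step:
  through step 3 (drive(t3,gate,whs2)): drop {truck_at(t3,whs2)}, keep {pkg_at(p5,whs2)}, require {truck_at(t3,gate)}
    → {pkg_at(p5,whs2), truck_at(t3,gate)}
  through step 2 (unload(p5,t2,whs2)): drop {pkg_at(p5,whs2)}, keep {truck_at(t3,gate)}, require {in(p5,t2), truck_at(t2,whs2)}
    → {in(p5,t2), truck_at(t2,whs2), truck_at(t3,gate)}
  through step 1 (drive(t3,whs2,gate)): drop {truck_at(t3,gate)}, keep {in(p5,t2), truck_at(t2,whs2)}, require {truck_at(t3,whs2)}
    → {in(p5,t2), truck_at(t2,whs2), truck_at(t3,whs2)}

== RESULT ==
["in(p5,t2)", "truck_at(t2,whs2)", "truck_at(t3,whs2)"]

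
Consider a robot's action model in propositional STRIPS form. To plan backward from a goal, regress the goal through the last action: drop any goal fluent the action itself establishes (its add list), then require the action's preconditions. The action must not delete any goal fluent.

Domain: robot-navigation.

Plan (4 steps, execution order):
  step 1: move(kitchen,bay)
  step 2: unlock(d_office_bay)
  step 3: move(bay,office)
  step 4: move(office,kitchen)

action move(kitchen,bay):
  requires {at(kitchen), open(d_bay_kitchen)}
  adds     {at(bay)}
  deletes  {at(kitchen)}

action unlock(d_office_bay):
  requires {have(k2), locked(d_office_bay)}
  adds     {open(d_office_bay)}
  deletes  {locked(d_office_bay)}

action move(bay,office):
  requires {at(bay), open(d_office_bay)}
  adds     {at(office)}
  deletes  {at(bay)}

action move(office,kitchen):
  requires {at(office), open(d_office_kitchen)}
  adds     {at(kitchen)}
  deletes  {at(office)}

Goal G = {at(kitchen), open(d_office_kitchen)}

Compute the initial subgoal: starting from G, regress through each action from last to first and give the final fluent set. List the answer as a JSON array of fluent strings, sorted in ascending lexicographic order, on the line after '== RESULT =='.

Regress step by step:
  through step 4 (move(office,kitchen)): drop {at(kitchen)}, keep {open(d_office_kitchen)}, require {at(office), open(d_office_kitchen)}
    → {at(office), open(d_office_kitchen)}
  through step 3 (move(bay,office)): drop {at(office)}, keep {open(d_office_kitchen)}, require {at(bay), open(d_office_bay)}
    → {at(bay), open(d_office_bay), open(d_office_kitchen)}
  through step 2 (unlock(d_office_bay)): drop {open(d_office_bay)}, keep {at(bay), open(d_office_kitchen)}, require {have(k2), locked(d_office_bay)}
    → {at(bay), have(k2), locked(d_office_bay), open(d_office_kitchen)}
  through step 1 (move(kitchen,bay)): drop {at(bay)}, keep {have(k2), locked(d_office_bay), open(d_office_kitchen)}, require {at(kitchen), open(d_bay_kitchen)}
    → {at(kitchen), have(k2), locked(d_office_bay), open(d_bay_kitchen), open(d_office_kitchen)}

== RESULT ==
["at(kitchen)", "have(k2)", "locked(d_office_bay)", "open(d_bay_kitchen)", "open(d_office_kitchen)"]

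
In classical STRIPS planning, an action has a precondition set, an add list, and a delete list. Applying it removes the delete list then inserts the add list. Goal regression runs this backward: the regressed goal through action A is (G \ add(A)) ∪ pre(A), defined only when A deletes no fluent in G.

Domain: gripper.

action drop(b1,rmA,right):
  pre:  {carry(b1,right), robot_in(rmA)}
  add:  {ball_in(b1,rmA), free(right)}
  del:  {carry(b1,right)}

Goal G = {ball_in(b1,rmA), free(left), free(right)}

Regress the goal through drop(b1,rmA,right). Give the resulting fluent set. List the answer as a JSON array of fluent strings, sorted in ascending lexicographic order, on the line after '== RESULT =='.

Compute (G \ add) ∪ pre:
  G ∩ del = {}  (empty — regression defined)
  G \ add = {ball_in(b1,rmA), free(left), free(right)} \ {ball_in(b1,rmA), free(right)} = {free(left)}
  ∪ pre   = {free(left)} ∪ {carry(b1,right), robot_in(rmA)}
          = {carry(b1,right), free(left), robot_in(rmA)}

== RESULT ==
["carry(b1,right)", "free(left)", "robot_in(rmA)"]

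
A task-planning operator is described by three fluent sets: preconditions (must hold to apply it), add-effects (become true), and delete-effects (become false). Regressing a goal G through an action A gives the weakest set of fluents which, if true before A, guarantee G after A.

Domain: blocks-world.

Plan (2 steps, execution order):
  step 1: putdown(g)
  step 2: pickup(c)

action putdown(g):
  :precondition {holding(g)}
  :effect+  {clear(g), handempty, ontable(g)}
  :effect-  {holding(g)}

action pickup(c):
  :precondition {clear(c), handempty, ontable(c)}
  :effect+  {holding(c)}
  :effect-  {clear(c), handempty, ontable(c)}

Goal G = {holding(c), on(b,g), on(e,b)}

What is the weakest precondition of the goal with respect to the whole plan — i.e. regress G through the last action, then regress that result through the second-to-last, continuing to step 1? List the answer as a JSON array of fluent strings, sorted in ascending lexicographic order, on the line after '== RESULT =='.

Work backward from the goal:
  through step 2 (pickup(c)): drop {holding(c)}, keep {on(b,g), on(e,b)}, require {clear(c), handempty, ontable(c)}
    → {clear(c), handempty, on(b,g), on(e,b), ontable(c)}
  through step 1 (putdown(g)): drop {handempty}, keep {clear(c), on(b,g), on(e,b), ontable(c)}, require {holding(g)}
    → {clear(c), holding(g), on(b,g), on(e,b), ontable(c)}

== RESULT ==
["clear(c)", "holding(g)", "on(b,g)", "on(e,b)", "ontable(c)"]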